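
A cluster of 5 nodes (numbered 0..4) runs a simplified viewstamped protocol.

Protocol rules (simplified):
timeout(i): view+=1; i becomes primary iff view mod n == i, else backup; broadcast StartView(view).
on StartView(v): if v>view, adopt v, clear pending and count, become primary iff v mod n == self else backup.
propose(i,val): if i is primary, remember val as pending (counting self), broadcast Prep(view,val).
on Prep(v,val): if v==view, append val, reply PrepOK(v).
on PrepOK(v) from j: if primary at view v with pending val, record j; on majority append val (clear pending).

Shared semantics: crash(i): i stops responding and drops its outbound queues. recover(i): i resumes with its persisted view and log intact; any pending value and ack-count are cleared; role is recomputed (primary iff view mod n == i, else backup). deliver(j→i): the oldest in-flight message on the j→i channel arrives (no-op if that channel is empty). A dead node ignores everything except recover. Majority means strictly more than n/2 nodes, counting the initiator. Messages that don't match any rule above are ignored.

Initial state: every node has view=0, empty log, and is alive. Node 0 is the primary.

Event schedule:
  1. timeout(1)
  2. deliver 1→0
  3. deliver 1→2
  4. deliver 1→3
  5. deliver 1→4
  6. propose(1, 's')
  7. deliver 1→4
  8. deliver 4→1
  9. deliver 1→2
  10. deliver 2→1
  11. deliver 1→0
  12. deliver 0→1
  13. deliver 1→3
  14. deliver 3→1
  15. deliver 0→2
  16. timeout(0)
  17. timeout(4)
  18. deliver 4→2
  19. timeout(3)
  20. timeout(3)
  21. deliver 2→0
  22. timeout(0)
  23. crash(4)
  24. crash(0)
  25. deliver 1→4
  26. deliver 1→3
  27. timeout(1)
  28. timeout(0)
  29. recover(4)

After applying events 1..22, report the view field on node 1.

1

after 1 — timeout(1): n1:prim/v1/[-]
after 2 — deliver 1→0: n0:back/v1/[-]
after 3 — deliver 1→2: n2:back/v1/[-]
after 4 — deliver 1→3: n3:back/v1/[-]
after 5 — deliver 1→4: n4:back/v1/[-]
after 6 — propose(1,'s'): ·
after 7 — deliver 1→4: n4:back/v1/[s]
after 8 — deliver 4→1: ·
after 9 — deliver 1→2: n2:back/v1/[s]
after 10 — deliver 2→1: n1:prim/v1/[s]
after 11 — deliver 1→0: n0:back/v1/[s]
after 12 — deliver 0→1: ·
after 13 — deliver 1→3: n3:back/v1/[s]
after 14 — deliver 3→1: ·
after 15 — deliver 0→2: ·
after 16 — timeout(0): n0:back/v2/[s]
after 17 — timeout(4): n4:back/v2/[s]
after 18 — deliver 4→2: n2:prim/v2/[s]
after 19 — timeout(3): n3:back/v2/[s]
after 20 — timeout(3): n3:prim/v3/[s]
after 21 — deliver 2→0: ·
after 22 — timeout(0): n0:back/v3/[s]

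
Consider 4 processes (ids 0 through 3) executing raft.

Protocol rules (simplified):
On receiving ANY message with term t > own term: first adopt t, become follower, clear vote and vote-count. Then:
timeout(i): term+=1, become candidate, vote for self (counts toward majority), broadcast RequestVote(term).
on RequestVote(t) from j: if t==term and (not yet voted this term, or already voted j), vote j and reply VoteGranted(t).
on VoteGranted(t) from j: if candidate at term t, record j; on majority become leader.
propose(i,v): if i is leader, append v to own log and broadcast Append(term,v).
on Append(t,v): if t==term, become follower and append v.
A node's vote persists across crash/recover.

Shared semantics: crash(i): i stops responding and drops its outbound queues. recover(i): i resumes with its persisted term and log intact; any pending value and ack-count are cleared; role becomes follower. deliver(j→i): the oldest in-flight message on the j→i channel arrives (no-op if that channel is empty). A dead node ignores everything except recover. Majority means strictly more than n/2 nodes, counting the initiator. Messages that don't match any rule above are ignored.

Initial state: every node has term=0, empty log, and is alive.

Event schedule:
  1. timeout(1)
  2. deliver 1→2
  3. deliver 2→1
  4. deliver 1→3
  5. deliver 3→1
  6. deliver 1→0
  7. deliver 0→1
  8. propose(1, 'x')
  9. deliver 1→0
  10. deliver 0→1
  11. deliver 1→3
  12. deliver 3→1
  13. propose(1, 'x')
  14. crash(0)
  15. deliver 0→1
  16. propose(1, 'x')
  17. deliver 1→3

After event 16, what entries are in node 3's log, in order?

x

step 1 timeout(1): 1={cand,t=1,log=-}
step 2 deliver 1→2: 2={foll,t=1,log=-}
step 3 deliver 2→1: —
step 4 deliver 1→3: 3={foll,t=1,log=-}
step 5 deliver 3→1: 1={lead,t=1,log=-}
step 6 deliver 1→0: 0={foll,t=1,log=-}
step 7 deliver 0→1: —
step 8 propose(1,'x'): 1={lead,t=1,log=x}
step 9 deliver 1→0: 0={foll,t=1,log=x}
step 10 deliver 0→1: —
step 11 deliver 1→3: 3={foll,t=1,log=x}
step 12 deliver 3→1: —
step 13 propose(1,'x'): 1={lead,t=1,log=x,x}
step 14 crash(0): 0={✗foll,t=1,log=x}
step 15 deliver 0→1: —
step 16 propose(1,'x'): 1={lead,t=1,log=x,x,x}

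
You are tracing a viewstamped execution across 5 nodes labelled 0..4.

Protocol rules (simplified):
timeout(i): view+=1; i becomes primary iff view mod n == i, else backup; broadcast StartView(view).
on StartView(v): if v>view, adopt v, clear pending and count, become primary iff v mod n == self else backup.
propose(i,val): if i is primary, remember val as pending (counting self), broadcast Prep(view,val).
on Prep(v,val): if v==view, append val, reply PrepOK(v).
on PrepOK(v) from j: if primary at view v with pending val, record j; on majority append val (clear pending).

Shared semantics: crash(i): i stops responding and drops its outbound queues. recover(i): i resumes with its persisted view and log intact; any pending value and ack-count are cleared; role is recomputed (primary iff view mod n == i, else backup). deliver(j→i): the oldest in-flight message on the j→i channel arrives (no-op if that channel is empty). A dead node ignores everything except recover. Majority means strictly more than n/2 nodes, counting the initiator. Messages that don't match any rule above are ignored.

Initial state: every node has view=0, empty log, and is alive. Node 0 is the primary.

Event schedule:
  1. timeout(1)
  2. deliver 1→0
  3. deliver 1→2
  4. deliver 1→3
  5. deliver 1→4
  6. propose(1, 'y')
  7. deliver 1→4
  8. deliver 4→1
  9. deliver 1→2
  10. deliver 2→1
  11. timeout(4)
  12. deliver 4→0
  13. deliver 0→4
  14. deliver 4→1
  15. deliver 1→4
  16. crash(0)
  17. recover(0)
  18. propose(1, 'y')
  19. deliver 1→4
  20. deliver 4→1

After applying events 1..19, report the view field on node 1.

step 1 timeout(1): 1={prim,v=1,log=-}
step 2 deliver 1→0: 0={back,v=1,log=-}
step 3 deliver 1→2: 2={back,v=1,log=-}
step 4 deliver 1→3: 3={back,v=1,log=-}
step 5 deliver 1→4: 4={back,v=1,log=-}
step 6 propose(1,'y'): —
step 7 deliver 1→4: 4={back,v=1,log=y}
step 8 deliver 4→1: —
step 9 deliver 1→2: 2={back,v=1,log=y}
step 10 deliver 2→1: 1={prim,v=1,log=y}
step 11 timeout(4): 4={back,v=2,log=y}
step 12 deliver 4→0: 0={back,v=2,log=-}
step 13 deliver 0→4: —
step 14 deliver 4→1: 1={back,v=2,log=y}
step 15 deliver 1→4: —
step 16 crash(0): 0={✗back,v=2,log=-}
step 17 recover(0): 0={back,v=2,log=-}
step 18 propose(1,'y'): —
step 19 deliver 1→4: —

2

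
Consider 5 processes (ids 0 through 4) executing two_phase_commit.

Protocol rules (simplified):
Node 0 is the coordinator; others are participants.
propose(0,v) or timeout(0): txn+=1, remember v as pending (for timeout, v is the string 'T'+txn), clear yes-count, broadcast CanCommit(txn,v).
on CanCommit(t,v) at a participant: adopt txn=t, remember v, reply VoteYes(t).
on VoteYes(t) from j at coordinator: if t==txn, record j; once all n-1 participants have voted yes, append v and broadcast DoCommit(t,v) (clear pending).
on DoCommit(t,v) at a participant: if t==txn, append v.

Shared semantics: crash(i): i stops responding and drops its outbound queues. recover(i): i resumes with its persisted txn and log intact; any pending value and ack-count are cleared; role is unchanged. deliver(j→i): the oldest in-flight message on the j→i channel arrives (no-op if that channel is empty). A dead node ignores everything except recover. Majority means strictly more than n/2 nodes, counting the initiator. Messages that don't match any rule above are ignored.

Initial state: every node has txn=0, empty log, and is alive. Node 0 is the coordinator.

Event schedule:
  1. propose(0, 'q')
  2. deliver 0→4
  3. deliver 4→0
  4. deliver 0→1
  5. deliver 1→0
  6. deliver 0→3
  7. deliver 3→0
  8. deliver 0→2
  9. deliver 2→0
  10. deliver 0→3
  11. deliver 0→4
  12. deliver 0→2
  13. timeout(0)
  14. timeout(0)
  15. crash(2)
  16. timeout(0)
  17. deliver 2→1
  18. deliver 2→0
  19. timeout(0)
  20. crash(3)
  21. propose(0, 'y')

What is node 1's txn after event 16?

e1 propose(0,'q'): 0[coor,t=1,-]
e2 deliver 0→4: 4[part,t=1,-]
e3 deliver 4→0: ·
e4 deliver 0→1: 1[part,t=1,-]
e5 deliver 1→0: ·
e6 deliver 0→3: 3[part,t=1,-]
e7 deliver 3→0: ·
e8 deliver 0→2: 2[part,t=1,-]
e9 deliver 2→0: 0[coor,t=1,q]
e10 deliver 0→3: 3[part,t=1,q]
e11 deliver 0→4: 4[part,t=1,q]
e12 deliver 0→2: 2[part,t=1,q]
e13 timeout(0): 0[coor,t=2,q]
e14 timeout(0): 0[coor,t=3,q]
e15 crash(2): 2[✗part,t=1,q]
e16 timeout(0): 0[coor,t=4,q]

1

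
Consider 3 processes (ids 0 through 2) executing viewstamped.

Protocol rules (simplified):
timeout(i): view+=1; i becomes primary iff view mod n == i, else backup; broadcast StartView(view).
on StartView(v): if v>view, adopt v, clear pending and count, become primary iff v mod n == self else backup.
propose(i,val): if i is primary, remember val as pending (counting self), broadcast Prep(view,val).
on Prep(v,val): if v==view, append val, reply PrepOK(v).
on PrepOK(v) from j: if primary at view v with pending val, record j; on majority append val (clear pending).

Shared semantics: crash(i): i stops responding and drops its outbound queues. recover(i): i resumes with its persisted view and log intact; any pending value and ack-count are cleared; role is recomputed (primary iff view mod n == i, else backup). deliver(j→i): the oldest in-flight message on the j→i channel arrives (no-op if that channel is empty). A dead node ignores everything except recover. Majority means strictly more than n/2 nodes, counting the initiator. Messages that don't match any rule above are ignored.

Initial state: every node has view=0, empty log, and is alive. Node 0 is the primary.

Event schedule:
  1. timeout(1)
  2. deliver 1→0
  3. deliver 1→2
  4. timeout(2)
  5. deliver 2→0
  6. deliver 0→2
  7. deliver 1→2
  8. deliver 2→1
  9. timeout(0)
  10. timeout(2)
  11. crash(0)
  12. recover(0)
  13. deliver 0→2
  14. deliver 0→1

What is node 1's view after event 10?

2

[1] timeout(1) → N1(prim v1 [-])
[2] deliver 1→0 → N0(back v1 [-])
[3] deliver 1→2 → N2(back v1 [-])
[4] timeout(2) → N2(prim v2 [-])
[5] deliver 2→0 → N0(back v2 [-])
[6] deliver 0→2 → ∅
[7] deliver 1→2 → ∅
[8] deliver 2→1 → N1(back v2 [-])
[9] timeout(0) → N0(prim v3 [-])
[10] timeout(2) → N2(back v3 [-])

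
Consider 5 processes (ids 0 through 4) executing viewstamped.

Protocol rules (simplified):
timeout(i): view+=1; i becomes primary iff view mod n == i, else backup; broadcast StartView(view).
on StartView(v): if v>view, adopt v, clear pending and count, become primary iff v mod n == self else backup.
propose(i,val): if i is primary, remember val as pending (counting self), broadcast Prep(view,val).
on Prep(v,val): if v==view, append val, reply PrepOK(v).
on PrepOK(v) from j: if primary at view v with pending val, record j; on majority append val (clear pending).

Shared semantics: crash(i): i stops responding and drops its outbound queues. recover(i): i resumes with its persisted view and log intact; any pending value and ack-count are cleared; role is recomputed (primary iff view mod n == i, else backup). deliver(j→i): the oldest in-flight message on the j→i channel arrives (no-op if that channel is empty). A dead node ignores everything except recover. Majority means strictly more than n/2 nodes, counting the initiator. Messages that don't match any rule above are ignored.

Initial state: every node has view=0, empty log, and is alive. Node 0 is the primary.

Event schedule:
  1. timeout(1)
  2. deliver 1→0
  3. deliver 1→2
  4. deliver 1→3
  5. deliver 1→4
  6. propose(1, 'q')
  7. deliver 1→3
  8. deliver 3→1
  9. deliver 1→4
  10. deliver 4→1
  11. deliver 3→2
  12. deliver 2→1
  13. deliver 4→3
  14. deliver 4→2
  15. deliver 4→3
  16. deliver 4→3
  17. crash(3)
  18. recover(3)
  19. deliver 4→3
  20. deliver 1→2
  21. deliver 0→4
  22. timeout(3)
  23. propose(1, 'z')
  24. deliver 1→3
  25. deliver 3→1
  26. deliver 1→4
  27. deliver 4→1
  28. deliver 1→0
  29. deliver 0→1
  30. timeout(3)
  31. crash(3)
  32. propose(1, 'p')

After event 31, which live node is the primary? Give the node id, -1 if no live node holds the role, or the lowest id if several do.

-1

1. timeout(1):  <1:prim v1 ->
2. deliver 1→0:  <0:back v1 ->
3. deliver 1→2:  <2:back v1 ->
4. deliver 1→3:  <3:back v1 ->
5. deliver 1→4:  <4:back v1 ->
6. propose(1,'q'):  nop
7. deliver 1→3:  <3:back v1 q>
8. deliver 3→1:  nop
9. deliver 1→4:  <4:back v1 q>
10. deliver 4→1:  <1:prim v1 q>
11. deliver 3→2:  nop
12. deliver 2→1:  nop
13. deliver 4→3:  nop
14. deliver 4→2:  nop
15. deliver 4→3:  nop
16. deliver 4→3:  nop
17. crash(3):  <3:✗back v1 q>
18. recover(3):  <3:back v1 q>
19. deliver 4→3:  nop
20. deliver 1→2:  <2:back v1 q>
21. deliver 0→4:  nop
22. timeout(3):  <3:back v2 q>
23. propose(1,'z'):  nop
24. deliver 1→3:  nop
25. deliver 3→1:  <1:back v2 q>
26. deliver 1→4:  <4:back v1 q,z>
27. deliver 4→1:  nop
28. deliver 1→0:  <0:back v1 q>
29. deliver 0→1:  nop
30. timeout(3):  <3:prim v3 q>
31. crash(3):  <3:✗prim v3 q>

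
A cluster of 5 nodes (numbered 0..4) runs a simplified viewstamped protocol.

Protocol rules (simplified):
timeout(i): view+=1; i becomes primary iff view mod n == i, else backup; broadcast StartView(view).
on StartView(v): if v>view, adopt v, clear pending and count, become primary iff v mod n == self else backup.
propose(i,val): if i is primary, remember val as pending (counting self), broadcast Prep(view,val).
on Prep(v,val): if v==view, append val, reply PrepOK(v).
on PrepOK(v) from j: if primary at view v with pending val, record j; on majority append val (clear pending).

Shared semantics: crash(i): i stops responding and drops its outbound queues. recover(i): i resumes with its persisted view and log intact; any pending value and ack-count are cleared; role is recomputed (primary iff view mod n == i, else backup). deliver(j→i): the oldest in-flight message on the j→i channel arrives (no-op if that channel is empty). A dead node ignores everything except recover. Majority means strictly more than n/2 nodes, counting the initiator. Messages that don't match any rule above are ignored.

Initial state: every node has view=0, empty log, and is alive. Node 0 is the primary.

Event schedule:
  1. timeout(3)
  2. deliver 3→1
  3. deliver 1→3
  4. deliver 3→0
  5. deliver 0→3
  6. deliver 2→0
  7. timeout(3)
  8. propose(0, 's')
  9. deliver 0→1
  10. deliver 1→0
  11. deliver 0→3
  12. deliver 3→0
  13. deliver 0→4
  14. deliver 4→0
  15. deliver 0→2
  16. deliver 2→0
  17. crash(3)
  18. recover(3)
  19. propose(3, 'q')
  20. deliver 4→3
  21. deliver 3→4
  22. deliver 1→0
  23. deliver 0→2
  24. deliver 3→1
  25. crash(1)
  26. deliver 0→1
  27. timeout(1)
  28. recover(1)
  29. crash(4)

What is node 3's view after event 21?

2

1. timeout(3):  <3:back v1 ->
2. deliver 3→1:  <1:prim v1 ->
3. deliver 1→3:  nop
4. deliver 3→0:  <0:back v1 ->
5. deliver 0→3:  nop
6. deliver 2→0:  nop
7. timeout(3):  <3:back v2 ->
8. propose(0,'s'):  nop
9. deliver 0→1:  nop
10. deliver 1→0:  nop
11. deliver 0→3:  nop
12. deliver 3→0:  <0:back v2 ->
13. deliver 0→4:  nop
14. deliver 4→0:  nop
15. deliver 0→2:  nop
16. deliver 2→0:  nop
17. crash(3):  <3:✗back v2 ->
18. recover(3):  <3:back v2 ->
19. propose(3,'q'):  nop
20. deliver 4→3:  nop
21. deliver 3→4:  nop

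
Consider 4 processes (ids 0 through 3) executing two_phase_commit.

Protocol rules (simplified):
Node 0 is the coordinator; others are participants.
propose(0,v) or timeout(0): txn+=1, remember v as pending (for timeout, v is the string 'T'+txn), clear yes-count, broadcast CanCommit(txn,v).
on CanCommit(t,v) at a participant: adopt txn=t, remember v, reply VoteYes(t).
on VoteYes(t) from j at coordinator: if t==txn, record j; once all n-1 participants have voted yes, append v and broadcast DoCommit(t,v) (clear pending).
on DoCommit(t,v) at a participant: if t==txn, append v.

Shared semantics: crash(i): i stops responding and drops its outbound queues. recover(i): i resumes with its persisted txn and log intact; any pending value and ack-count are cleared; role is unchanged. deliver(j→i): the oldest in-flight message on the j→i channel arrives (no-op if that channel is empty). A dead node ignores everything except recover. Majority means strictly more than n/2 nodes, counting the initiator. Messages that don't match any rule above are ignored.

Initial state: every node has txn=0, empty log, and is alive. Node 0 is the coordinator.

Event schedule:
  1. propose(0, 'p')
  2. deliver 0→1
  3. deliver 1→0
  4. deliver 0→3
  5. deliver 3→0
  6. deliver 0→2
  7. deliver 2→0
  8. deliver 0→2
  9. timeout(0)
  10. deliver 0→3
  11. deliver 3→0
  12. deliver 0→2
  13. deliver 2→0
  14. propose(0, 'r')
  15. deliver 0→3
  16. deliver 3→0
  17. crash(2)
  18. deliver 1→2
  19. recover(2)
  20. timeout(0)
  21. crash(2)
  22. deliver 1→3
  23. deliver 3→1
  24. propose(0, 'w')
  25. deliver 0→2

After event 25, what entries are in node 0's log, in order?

e1 propose(0,'p'): 0[coor,t=1,-]
e2 deliver 0→1: 1[part,t=1,-]
e3 deliver 1→0: ·
e4 deliver 0→3: 3[part,t=1,-]
e5 deliver 3→0: ·
e6 deliver 0→2: 2[part,t=1,-]
e7 deliver 2→0: 0[coor,t=1,p]
e8 deliver 0→2: 2[part,t=1,p]
e9 timeout(0): 0[coor,t=2,p]
e10 deliver 0→3: 3[part,t=1,p]
e11 deliver 3→0: ·
e12 deliver 0→2: 2[part,t=2,p]
e13 deliver 2→0: ·
e14 propose(0,'r'): 0[coor,t=3,p]
e15 deliver 0→3: 3[part,t=2,p]
e16 deliver 3→0: ·
e17 crash(2): 2[✗part,t=2,p]
e18 deliver 1→2: ·
e19 recover(2): 2[part,t=2,p]
e20 timeout(0): 0[coor,t=4,p]
e21 crash(2): 2[✗part,t=2,p]
e22 deliver 1→3: ·
e23 deliver 3→1: ·
e24 propose(0,'w'): 0[coor,t=5,p]
e25 deliver 0→2: ·

p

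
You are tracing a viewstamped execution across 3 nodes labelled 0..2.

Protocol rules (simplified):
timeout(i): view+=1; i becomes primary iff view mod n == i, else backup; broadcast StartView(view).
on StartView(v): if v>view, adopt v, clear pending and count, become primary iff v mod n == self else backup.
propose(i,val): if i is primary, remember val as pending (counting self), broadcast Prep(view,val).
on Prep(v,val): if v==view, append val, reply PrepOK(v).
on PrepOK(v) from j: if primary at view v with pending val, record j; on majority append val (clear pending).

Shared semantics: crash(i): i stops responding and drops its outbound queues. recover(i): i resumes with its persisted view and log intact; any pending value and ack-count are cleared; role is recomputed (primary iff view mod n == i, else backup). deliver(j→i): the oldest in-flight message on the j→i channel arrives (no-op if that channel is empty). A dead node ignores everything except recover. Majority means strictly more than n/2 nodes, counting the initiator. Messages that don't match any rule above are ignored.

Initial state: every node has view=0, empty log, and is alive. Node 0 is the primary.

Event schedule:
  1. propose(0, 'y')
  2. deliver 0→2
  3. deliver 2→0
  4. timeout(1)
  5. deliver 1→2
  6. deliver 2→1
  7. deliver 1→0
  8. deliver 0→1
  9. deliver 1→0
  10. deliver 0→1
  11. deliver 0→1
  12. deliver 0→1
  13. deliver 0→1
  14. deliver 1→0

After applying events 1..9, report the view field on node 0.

e1 propose(0,'y'): ·
e2 deliver 0→2: 2[back,v=0,y]
e3 deliver 2→0: 0[prim,v=0,y]
e4 timeout(1): 1[prim,v=1,-]
e5 deliver 1→2: 2[back,v=1,y]
e6 deliver 2→1: ·
e7 deliver 1→0: 0[back,v=1,y]
e8 deliver 0→1: ·
e9 deliver 1→0: ·

1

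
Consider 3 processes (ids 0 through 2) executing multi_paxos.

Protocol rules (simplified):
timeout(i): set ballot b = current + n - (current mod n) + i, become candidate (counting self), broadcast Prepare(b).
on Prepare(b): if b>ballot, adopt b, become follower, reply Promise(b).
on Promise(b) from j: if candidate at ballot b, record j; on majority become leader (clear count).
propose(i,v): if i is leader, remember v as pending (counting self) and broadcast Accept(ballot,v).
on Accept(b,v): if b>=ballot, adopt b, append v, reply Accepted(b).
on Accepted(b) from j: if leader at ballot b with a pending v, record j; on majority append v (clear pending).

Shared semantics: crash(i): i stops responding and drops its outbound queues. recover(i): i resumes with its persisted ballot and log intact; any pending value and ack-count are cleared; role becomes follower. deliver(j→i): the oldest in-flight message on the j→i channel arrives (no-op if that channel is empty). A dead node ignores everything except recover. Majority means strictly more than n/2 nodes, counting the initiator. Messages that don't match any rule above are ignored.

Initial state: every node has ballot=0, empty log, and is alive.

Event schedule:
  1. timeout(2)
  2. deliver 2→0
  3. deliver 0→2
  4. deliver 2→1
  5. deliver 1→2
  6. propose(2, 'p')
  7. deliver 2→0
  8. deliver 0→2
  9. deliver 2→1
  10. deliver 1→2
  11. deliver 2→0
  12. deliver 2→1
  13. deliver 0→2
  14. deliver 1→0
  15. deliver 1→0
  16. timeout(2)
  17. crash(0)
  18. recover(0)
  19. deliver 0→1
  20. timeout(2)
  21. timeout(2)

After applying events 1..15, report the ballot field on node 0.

1. timeout(2):  <2:cand b5 ->
2. deliver 2→0:  <0:foll b5 ->
3. deliver 0→2:  <2:lead b5 ->
4. deliver 2→1:  <1:foll b5 ->
5. deliver 1→2:  nop
6. propose(2,'p'):  nop
7. deliver 2→0:  <0:foll b5 p>
8. deliver 0→2:  <2:lead b5 p>
9. deliver 2→1:  <1:foll b5 p>
10. deliver 1→2:  nop
11. deliver 2→0:  nop
12. deliver 2→1:  nop
13. deliver 0→2:  nop
14. deliver 1→0:  nop
15. deliver 1→0:  nop

5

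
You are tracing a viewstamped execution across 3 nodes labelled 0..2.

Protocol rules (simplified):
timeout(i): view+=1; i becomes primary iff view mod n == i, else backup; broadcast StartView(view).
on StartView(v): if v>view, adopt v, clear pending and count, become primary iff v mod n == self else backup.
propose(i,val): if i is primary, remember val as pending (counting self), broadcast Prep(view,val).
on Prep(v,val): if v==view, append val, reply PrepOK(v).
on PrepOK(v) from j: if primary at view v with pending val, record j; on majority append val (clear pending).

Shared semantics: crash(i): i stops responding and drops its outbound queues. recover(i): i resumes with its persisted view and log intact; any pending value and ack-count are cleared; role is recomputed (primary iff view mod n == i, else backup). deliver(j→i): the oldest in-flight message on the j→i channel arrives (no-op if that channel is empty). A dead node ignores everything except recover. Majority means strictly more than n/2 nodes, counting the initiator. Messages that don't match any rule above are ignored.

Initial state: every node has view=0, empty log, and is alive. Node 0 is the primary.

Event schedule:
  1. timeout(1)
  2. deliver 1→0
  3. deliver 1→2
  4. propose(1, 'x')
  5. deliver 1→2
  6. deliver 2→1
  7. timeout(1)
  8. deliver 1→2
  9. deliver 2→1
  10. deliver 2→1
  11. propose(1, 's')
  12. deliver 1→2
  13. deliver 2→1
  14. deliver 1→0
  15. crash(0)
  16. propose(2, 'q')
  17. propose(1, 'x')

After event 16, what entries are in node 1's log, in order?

x

after 1 — timeout(1): n1:prim/v1/[-]
after 2 — deliver 1→0: n0:back/v1/[-]
after 3 — deliver 1→2: n2:back/v1/[-]
after 4 — propose(1,'x'): ·
after 5 — deliver 1→2: n2:back/v1/[x]
after 6 — deliver 2→1: n1:prim/v1/[x]
after 7 — timeout(1): n1:back/v2/[x]
after 8 — deliver 1→2: n2:prim/v2/[x]
after 9 — deliver 2→1: ·
after 10 — deliver 2→1: ·
after 11 — propose(1,'s'): ·
after 12 — deliver 1→2: ·
after 13 — deliver 2→1: ·
after 14 — deliver 1→0: n0:back/v1/[x]
after 15 — crash(0): n0:✗back/v1/[x]
after 16 — propose(2,'q'): ·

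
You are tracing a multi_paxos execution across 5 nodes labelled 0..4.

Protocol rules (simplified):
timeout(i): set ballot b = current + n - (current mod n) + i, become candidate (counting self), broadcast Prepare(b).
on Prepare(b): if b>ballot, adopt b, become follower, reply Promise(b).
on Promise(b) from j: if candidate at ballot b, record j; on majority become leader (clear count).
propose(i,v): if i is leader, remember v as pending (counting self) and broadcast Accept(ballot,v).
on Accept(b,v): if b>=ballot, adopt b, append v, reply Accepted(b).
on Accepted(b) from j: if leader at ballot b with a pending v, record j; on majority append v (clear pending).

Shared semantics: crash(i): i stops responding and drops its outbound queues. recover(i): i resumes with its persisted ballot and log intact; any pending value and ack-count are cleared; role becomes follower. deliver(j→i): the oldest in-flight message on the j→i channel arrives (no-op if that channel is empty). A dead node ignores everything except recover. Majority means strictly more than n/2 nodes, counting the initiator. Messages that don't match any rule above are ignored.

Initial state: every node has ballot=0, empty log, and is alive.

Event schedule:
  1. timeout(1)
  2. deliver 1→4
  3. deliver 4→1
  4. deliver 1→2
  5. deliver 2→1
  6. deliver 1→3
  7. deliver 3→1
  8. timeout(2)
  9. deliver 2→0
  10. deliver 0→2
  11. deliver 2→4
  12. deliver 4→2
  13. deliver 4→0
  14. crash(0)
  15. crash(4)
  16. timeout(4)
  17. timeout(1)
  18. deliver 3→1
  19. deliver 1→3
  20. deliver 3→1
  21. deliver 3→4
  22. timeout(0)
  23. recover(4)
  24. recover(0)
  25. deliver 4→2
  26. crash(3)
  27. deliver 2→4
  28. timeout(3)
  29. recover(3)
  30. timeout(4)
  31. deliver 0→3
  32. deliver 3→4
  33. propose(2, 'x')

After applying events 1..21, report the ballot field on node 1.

11

step 1 timeout(1): 1={cand,b=6,log=-}
step 2 deliver 1→4: 4={foll,b=6,log=-}
step 3 deliver 4→1: —
step 4 deliver 1→2: 2={foll,b=6,log=-}
step 5 deliver 2→1: 1={lead,b=6,log=-}
step 6 deliver 1→3: 3={foll,b=6,log=-}
step 7 deliver 3→1: —
step 8 timeout(2): 2={cand,b=12,log=-}
step 9 deliver 2→0: 0={foll,b=12,log=-}
step 10 deliver 0→2: —
step 11 deliver 2→4: 4={foll,b=12,log=-}
step 12 deliver 4→2: 2={lead,b=12,log=-}
step 13 deliver 4→0: —
step 14 crash(0): 0={✗foll,b=12,log=-}
step 15 crash(4): 4={✗foll,b=12,log=-}
step 16 timeout(4): —
step 17 timeout(1): 1={cand,b=11,log=-}
step 18 deliver 3→1: —
step 19 deliver 1→3: 3={foll,b=11,log=-}
step 20 deliver 3→1: —
step 21 deliver 3→4: —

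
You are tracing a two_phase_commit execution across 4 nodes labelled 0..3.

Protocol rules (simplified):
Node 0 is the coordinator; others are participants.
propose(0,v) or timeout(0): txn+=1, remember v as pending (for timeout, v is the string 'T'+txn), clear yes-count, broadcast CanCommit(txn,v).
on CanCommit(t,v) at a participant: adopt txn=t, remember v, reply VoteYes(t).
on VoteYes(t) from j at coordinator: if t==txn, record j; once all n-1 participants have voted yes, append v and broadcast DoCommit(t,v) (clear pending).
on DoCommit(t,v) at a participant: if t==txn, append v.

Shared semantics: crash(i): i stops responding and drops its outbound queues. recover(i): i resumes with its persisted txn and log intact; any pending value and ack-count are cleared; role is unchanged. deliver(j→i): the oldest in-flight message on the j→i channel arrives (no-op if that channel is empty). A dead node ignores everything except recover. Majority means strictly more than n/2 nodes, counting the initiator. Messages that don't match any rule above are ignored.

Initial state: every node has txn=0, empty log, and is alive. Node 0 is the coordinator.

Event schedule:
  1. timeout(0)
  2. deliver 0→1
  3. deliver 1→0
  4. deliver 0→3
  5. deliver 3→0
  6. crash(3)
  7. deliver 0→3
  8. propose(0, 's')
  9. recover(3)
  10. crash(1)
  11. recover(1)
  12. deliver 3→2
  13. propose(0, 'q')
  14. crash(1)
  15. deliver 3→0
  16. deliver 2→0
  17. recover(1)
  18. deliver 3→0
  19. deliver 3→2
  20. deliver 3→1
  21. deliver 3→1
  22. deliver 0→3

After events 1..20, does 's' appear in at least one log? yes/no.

no

e1 timeout(0): 0[coor,t=1,-]
e2 deliver 0→1: 1[part,t=1,-]
e3 deliver 1→0: ·
e4 deliver 0→3: 3[part,t=1,-]
e5 deliver 3→0: ·
e6 crash(3): 3[✗part,t=1,-]
e7 deliver 0→3: ·
e8 propose(0,'s'): 0[coor,t=2,-]
e9 recover(3): 3[part,t=1,-]
e10 crash(1): 1[✗part,t=1,-]
e11 recover(1): 1[part,t=1,-]
e12 deliver 3→2: ·
e13 propose(0,'q'): 0[coor,t=3,-]
e14 crash(1): 1[✗part,t=1,-]
e15 deliver 3→0: ·
e16 deliver 2→0: ·
e17 recover(1): 1[part,t=1,-]
e18 deliver 3→0: ·
e19 deliver 3→2: ·
e20 deliver 3→1: ·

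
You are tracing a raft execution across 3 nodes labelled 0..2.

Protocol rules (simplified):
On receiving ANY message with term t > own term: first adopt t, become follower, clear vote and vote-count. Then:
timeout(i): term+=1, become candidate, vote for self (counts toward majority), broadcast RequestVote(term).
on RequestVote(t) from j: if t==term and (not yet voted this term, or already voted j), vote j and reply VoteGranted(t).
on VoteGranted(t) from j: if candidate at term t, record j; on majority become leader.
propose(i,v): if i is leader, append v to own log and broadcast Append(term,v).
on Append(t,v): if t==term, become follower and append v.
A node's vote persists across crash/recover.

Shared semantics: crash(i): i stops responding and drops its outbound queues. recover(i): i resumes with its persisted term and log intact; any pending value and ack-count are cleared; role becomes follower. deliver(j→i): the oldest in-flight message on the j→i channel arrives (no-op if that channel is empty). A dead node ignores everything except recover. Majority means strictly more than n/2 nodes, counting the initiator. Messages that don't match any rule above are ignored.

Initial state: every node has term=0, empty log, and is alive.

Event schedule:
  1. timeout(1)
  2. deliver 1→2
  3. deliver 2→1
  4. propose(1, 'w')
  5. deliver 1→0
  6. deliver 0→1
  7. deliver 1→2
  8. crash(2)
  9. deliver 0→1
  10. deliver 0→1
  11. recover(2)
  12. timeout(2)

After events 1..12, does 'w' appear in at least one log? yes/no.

yes

[1] timeout(1) → N1(cand t1 [-])
[2] deliver 1→2 → N2(foll t1 [-])
[3] deliver 2→1 → N1(lead t1 [-])
[4] propose(1,'w') → N1(lead t1 [w])
[5] deliver 1→0 → N0(foll t1 [-])
[6] deliver 0→1 → ∅
[7] deliver 1→2 → N2(foll t1 [w])
[8] crash(2) → N2(✗foll t1 [w])
[9] deliver 0→1 → ∅
[10] deliver 0→1 → ∅
[11] recover(2) → N2(foll t1 [w])
[12] timeout(2) → N2(cand t2 [w])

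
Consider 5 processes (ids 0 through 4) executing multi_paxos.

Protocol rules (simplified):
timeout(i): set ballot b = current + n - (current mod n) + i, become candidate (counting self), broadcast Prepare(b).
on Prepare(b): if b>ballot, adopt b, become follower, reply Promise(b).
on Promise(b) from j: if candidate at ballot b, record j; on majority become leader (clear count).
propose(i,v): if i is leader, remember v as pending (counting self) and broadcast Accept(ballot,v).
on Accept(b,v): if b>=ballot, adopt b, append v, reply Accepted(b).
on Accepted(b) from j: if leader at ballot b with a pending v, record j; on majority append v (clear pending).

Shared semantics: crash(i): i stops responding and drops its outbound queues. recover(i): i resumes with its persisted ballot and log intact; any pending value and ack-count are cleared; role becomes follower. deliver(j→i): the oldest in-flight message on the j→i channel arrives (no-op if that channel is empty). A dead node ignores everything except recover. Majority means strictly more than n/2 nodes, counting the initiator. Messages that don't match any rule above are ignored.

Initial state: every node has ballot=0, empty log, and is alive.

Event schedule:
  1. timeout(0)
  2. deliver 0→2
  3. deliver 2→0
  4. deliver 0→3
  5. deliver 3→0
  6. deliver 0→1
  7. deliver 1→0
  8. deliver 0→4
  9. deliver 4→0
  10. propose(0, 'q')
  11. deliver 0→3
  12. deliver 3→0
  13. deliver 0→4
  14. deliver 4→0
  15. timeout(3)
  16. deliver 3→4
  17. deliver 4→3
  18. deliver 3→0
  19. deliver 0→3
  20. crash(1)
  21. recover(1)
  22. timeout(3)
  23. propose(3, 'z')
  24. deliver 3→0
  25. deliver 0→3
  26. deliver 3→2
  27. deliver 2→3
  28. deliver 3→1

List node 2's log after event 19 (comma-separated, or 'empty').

empty

1. timeout(0):  <0:cand b5 ->
2. deliver 0→2:  <2:foll b5 ->
3. deliver 2→0:  nop
4. deliver 0→3:  <3:foll b5 ->
5. deliver 3→0:  <0:lead b5 ->
6. deliver 0→1:  <1:foll b5 ->
7. deliver 1→0:  nop
8. deliver 0→4:  <4:foll b5 ->
9. deliver 4→0:  nop
10. propose(0,'q'):  nop
11. deliver 0→3:  <3:foll b5 q>
12. deliver 3→0:  nop
13. deliver 0→4:  <4:foll b5 q>
14. deliver 4→0:  <0:lead b5 q>
15. timeout(3):  <3:cand b13 q>
16. deliver 3→4:  <4:foll b13 q>
17. deliver 4→3:  nop
18. deliver 3→0:  <0:foll b13 q>
19. deliver 0→3:  <3:lead b13 q>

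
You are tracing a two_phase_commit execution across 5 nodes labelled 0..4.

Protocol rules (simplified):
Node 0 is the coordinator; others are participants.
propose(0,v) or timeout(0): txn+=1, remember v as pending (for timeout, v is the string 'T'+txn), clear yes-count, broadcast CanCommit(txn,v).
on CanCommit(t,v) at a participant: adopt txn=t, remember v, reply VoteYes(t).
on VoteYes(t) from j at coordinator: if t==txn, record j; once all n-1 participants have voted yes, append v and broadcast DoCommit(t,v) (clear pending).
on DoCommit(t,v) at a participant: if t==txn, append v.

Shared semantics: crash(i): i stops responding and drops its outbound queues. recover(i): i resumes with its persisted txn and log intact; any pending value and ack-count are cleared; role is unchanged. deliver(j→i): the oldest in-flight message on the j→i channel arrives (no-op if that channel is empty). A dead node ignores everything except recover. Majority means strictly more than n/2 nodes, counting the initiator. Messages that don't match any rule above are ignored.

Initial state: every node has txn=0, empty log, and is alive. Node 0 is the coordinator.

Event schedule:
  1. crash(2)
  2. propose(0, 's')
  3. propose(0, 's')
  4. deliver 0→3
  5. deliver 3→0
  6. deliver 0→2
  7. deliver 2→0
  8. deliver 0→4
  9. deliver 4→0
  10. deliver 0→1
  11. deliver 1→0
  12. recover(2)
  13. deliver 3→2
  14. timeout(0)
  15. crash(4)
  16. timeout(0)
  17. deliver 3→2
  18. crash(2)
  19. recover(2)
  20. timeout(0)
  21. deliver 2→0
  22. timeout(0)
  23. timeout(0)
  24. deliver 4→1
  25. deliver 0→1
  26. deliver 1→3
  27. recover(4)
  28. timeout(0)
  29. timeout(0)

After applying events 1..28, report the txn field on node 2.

1. crash(2):  <2:✗part t0 ->
2. propose(0,'s'):  <0:coor t1 ->
3. propose(0,'s'):  <0:coor t2 ->
4. deliver 0→3:  <3:part t1 ->
5. deliver 3→0:  nop
6. deliver 0→2:  nop
7. deliver 2→0:  nop
8. deliver 0→4:  <4:part t1 ->
9. deliver 4→0:  nop
10. deliver 0→1:  <1:part t1 ->
11. deliver 1→0:  nop
12. recover(2):  <2:part t0 ->
13. deliver 3→2:  nop
14. timeout(0):  <0:coor t3 ->
15. crash(4):  <4:✗part t1 ->
16. timeout(0):  <0:coor t4 ->
17. deliver 3→2:  nop
18. crash(2):  <2:✗part t0 ->
19. recover(2):  <2:part t0 ->
20. timeout(0):  <0:coor t5 ->
21. deliver 2→0:  nop
22. timeout(0):  <0:coor t6 ->
23. timeout(0):  <0:coor t7 ->
24. deliver 4→1:  nop
25. deliver 0→1:  <1:part t2 ->
26. deliver 1→3:  nop
27. recover(4):  <4:part t1 ->
28. timeout(0):  <0:coor t8 ->

0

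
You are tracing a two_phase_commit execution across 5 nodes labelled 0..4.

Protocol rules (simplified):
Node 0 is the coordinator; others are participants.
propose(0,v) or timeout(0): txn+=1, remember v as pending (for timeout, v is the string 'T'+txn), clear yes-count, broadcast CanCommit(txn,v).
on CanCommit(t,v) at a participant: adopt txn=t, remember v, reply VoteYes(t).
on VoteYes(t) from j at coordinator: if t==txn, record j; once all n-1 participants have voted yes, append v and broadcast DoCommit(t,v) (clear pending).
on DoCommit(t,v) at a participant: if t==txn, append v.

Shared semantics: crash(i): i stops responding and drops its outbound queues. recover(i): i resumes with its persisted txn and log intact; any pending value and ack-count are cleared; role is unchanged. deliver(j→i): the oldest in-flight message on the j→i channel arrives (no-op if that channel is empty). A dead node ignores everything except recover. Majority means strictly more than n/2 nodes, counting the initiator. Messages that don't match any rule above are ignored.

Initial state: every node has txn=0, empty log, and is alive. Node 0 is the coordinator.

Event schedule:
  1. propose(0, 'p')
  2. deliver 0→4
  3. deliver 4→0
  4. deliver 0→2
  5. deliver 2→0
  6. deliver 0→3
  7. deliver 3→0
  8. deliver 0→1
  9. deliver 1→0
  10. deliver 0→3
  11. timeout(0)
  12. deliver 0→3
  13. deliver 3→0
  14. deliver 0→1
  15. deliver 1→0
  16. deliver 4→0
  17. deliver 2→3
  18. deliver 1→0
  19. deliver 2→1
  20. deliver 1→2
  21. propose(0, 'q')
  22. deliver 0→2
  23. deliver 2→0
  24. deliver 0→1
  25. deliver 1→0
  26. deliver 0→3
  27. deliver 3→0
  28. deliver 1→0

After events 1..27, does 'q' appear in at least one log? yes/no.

e1 propose(0,'p'): 0[coor,t=1,-]
e2 deliver 0→4: 4[part,t=1,-]
e3 deliver 4→0: ·
e4 deliver 0→2: 2[part,t=1,-]
e5 deliver 2→0: ·
e6 deliver 0→3: 3[part,t=1,-]
e7 deliver 3→0: ·
e8 deliver 0→1: 1[part,t=1,-]
e9 deliver 1→0: 0[coor,t=1,p]
e10 deliver 0→3: 3[part,t=1,p]
e11 timeout(0): 0[coor,t=2,p]
e12 deliver 0→3: 3[part,t=2,p]
e13 deliver 3→0: ·
e14 deliver 0→1: 1[part,t=1,p]
e15 deliver 1→0: ·
e16 deliver 4→0: ·
e17 deliver 2→3: ·
e18 deliver 1→0: ·
e19 deliver 2→1: ·
e20 deliver 1→2: ·
e21 propose(0,'q'): 0[coor,t=3,p]
e22 deliver 0→2: 2[part,t=1,p]
e23 deliver 2→0: ·
e24 deliver 0→1: 1[part,t=2,p]
e25 deliver 1→0: ·
e26 deliver 0→3: 3[part,t=3,p]
e27 deliver 3→0: ·

no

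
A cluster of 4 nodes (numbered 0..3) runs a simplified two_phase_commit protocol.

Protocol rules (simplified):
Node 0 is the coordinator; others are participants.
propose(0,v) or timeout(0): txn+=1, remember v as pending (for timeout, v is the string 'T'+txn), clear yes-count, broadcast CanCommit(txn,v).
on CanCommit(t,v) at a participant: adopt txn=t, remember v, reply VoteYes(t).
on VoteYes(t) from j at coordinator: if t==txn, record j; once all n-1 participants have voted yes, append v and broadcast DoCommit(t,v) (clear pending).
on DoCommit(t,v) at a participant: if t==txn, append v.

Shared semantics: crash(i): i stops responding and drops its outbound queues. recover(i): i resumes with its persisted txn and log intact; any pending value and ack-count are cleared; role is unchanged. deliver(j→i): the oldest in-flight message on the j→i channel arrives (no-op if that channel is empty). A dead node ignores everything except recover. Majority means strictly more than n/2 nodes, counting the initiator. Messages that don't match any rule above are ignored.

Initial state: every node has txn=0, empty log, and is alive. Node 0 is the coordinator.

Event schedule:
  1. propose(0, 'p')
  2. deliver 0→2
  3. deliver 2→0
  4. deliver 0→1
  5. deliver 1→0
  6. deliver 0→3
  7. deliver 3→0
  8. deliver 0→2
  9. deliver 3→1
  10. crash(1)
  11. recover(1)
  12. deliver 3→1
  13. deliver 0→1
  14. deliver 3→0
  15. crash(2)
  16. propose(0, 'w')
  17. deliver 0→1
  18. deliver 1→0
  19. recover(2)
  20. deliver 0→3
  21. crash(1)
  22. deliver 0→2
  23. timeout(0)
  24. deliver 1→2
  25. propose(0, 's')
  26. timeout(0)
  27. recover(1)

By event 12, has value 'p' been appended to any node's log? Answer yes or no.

after 1 — propose(0,'p'): n0:coor/t1/[-]
after 2 — deliver 0→2: n2:part/t1/[-]
after 3 — deliver 2→0: ·
after 4 — deliver 0→1: n1:part/t1/[-]
after 5 — deliver 1→0: ·
after 6 — deliver 0→3: n3:part/t1/[-]
after 7 — deliver 3→0: n0:coor/t1/[p]
after 8 — deliver 0→2: n2:part/t1/[p]
after 9 — deliver 3→1: ·
after 10 — crash(1): n1:✗part/t1/[-]
after 11 — recover(1): n1:part/t1/[-]
after 12 — deliver 3→1: ·

yes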